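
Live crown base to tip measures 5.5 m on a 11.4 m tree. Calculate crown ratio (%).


Formula: Crown Ratio = (Crown Length / Total Height) * 100
CR = (5.5 m / 11.4 m) * 100
CR = 0.4825 * 100 = 48.2%

48.2


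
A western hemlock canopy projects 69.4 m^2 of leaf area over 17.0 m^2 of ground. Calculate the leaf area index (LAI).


Formula: LAI = total leaf area / ground area  (dimensionless)
LAI = 69.4 m^2 / 17.0 m^2
LAI = 4.08

4.08


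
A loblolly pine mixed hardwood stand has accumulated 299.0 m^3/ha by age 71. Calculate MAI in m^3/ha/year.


Formula: MAI = Total Volume / Stand Age
MAI = 299.0 m^3/ha / 71 years
MAI = 4.21 m^3/ha/year

4.21


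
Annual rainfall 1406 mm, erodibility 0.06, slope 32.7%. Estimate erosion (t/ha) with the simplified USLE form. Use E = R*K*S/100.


Formula: E = R * K * S / 100  (simplified USLE)
R * K = 1406 * 0.06 = 84.36
E = 84.36 * 32.7 / 100 = 27.59 t/ha

27.59


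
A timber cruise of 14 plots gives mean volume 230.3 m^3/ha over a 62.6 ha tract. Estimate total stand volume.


Formula: Total Volume = Mean Volume per ha * Total Area
Total Volume = 230.3 m^3/ha * 62.6 ha
Total Volume = 14417 m^3

14417


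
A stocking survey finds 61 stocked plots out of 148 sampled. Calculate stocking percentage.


Formula: Stocking % = stocked plots / total plots * 100
Stocking = 61 / 148 * 100
Stocking = 0.4122 * 100 = 41.2%

41.2


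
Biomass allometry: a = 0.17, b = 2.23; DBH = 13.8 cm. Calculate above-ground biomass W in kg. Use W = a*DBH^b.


Formula: W = a * DBH^b  (allometric power law)
DBH^b = 13.8^2.23 = 348.2815
W = 0.17 * 348.2815 = 59.2 kg

59.2


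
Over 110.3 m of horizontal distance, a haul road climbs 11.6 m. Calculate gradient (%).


Formula: Gradient = rise / run * 100
Gradient = 11.6 / 110.3 * 100 = 10.5%

10.5


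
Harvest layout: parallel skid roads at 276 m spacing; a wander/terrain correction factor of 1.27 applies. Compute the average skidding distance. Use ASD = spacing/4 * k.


Formula: ASD = (spacing / 4) * correction
Uncorrected distance = spacing / 4 = 276 / 4 = 69 m
ASD = 69 * 1.27 = 88 m

88


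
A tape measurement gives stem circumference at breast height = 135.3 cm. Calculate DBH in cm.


Formula: DBH = C / pi
DBH = 135.3 / pi
pi = 3.14159...
DBH = 43.1 cm

43.1


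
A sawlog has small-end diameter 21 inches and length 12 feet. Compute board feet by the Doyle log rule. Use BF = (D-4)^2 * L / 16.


Doyle: BF = (D - 4)^2 * L / 16
Adjusted diameter = 21 - 4 = 17 in
(D-4)^2 = 17^2 = 289
BF = 289 * 12 / 16 = 217 BF

217


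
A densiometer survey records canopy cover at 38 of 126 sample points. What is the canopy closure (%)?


Formula: Canopy closure = covered points / total points * 100
Closure = 38 / 126 * 100
Closure = 0.3016 * 100 = 30.2%

30.2


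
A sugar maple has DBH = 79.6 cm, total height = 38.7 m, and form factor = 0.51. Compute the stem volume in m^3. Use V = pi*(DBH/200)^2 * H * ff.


Formula: V = pi * (DBH/200)^2 * H * ff
Radius = DBH/200 = 79.6/200 = 0.398 m
Radius^2 = 0.398^2 = 0.158404 m^2
V = pi * 0.158404 * 38.7 * 0.51
V = 9.822 m^3

9.822


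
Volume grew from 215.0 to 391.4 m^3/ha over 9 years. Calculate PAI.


Formula: PAI = (V_T2 - V_T1) / (T2 - T1)
Volume increment = 391.4 - 215.0 = 176.4 m^3/ha
PAI = 176.4 / 9 = 19.6 m^3/ha/year

19.6


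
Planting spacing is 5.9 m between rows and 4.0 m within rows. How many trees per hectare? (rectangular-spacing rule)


Formula: TPH = 10000 m^2/ha / (spacing_x * spacing_y)
Area per tree = 5.9 m * 4.0 m = 23.6 m^2
TPH = 10000 / 23.6 = 424 trees/ha

424


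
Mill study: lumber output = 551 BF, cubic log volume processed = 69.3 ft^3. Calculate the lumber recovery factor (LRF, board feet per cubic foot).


Formula: LRF = Lumber Output (BF) / Log Input (ft^3)
LRF = 551 BF / 69.3 ft^3
LRF = 7.95 BF/ft^3

7.95


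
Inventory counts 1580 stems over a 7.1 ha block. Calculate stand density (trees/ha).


Formula: Stand Density = N_trees / Area_ha
Density = 1580 trees / 7.1 ha
Density = 223 trees/ha

223


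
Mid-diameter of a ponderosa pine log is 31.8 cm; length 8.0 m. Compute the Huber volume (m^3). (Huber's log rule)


Huber: V = Am * L,  Am = pi*(Dm/200)^2
Am = pi*(31.8/200)^2 = 0.079423 m^2
V = 0.079423*8.0 = 0.6354 m^3

0.6354


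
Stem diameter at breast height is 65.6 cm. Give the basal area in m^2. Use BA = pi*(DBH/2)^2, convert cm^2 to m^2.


Formula: BA = pi * (DBH/2)^2 / 10000  (cm^2 to m^2)
Radius = DBH/2 = 65.6/2 = 32.8 cm
BA = pi * 32.8^2 / 10000
   = 3379.851 cm^2 / 10000
   = 0.338 m^2

0.338


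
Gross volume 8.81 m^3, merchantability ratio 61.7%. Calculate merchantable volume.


Formula: MV = V_total * (merchantable_pct / 100)
Merchantable fraction = 61.7% / 100 = 0.617
MV = 8.81 m^3 * 0.617 = 5.436 m^3

5.436


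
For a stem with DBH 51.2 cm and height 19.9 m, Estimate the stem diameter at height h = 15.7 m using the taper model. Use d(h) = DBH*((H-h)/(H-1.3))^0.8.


Taper: d(h) = DBH * ((H - h) / (H - 1.3))^0.8
Numerator = H - h = 19.9 - 15.7 = 4.2 m
Denominator = H - 1.3 = 19.9 - 1.3 = 18.6 m
Ratio = 4.2 / 18.6 = 0.22581
d = 51.2 * 0.22581^0.8 = 15.6 cm

15.6


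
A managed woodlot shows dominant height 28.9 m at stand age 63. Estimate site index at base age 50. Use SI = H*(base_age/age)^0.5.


Formula: SI = H_dom * (base_age / age)^0.5
Age ratio = 50 / 63 = 0.79365
sqrt(age_ratio) = 0.89087
SI = 28.9 * 0.89087 = 25.7 m

25.7


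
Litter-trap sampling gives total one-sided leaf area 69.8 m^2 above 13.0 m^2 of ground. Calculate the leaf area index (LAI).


Formula: LAI = total leaf area / ground area  (dimensionless)
LAI = 69.8 m^2 / 13.0 m^2
LAI = 5.37

5.37


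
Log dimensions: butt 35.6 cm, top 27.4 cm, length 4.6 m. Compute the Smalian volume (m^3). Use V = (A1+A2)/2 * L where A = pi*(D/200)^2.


Smalian: V = (A1 + A2)/2 * L,  A = pi*(D/200)^2
A1 = pi*(35.6/200)^2 = 0.099538 m^2
A2 = pi*(27.4/200)^2 = 0.058965 m^2
V = (0.099538+0.058965)/2*4.6 = 0.3646 m^3

0.3646


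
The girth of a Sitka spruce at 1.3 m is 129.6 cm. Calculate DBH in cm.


Formula: DBH = C / pi
DBH = 129.6 / pi
pi = 3.14159...
DBH = 41.3 cm

41.3


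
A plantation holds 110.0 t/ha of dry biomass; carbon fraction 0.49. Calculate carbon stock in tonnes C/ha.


Formula: Carbon Stock = Biomass * Carbon Fraction
C = 110.0 t/ha * 0.49
C = 53.9 t C/ha

53.9


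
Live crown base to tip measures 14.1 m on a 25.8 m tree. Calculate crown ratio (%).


Formula: Crown Ratio = (Crown Length / Total Height) * 100
CR = (14.1 m / 25.8 m) * 100
CR = 0.5465 * 100 = 54.7%

54.7


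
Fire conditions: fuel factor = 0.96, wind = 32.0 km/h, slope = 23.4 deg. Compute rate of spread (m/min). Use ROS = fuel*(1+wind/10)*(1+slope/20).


Formula: ROS = fuel * (1 + wind/10) * (1 + slope/20)
Wind factor = 1 + 32.0/10 = 4.2
Slope factor = 1 + 23.4/20 = 2.17
ROS = 0.96 * 4.2 * 2.17 = 8.75 m/min

8.75


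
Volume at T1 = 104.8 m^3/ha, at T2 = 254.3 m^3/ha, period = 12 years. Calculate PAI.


Formula: PAI = (V_T2 - V_T1) / (T2 - T1)
Volume increment = 254.3 - 104.8 = 149.5 m^3/ha
PAI = 149.5 / 12 = 12.46 m^3/ha/year

12.46


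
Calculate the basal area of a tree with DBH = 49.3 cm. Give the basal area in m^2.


Formula: BA = pi * (DBH/2)^2 / 10000  (cm^2 to m^2)
Radius = DBH/2 = 49.3/2 = 24.65 cm
BA = pi * 24.65^2 / 10000
   = 1908.9024 cm^2 / 10000
   = 0.1909 m^2

0.1909


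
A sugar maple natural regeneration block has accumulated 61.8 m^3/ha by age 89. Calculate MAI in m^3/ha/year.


Formula: MAI = Total Volume / Stand Age
MAI = 61.8 m^3/ha / 89 years
MAI = 0.69 m^3/ha/year

0.69


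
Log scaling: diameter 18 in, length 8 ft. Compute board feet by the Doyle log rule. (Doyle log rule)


Doyle: BF = (D - 4)^2 * L / 16
Adjusted diameter = 18 - 4 = 14 in
(D-4)^2 = 14^2 = 196
BF = 196 * 8 / 16 = 98 BF

98


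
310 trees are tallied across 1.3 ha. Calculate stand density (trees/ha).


Formula: Stand Density = N_trees / Area_ha
Density = 310 trees / 1.3 ha
Density = 238 trees/ha

238


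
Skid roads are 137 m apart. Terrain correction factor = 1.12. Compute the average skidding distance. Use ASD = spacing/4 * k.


Formula: ASD = (spacing / 4) * correction
Uncorrected distance = spacing / 4 = 137 / 4 = 34.25 m
ASD = 34.25 * 1.12 = 38 m

38


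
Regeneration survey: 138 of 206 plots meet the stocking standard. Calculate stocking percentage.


Formula: Stocking % = stocked plots / total plots * 100
Stocking = 138 / 206 * 100
Stocking = 0.6699 * 100 = 67.0%

67.0


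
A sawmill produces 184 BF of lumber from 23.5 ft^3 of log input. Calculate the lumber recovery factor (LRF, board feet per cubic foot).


Formula: LRF = Lumber Output (BF) / Log Input (ft^3)
LRF = 184 BF / 23.5 ft^3
LRF = 7.83 BF/ft^3

7.83


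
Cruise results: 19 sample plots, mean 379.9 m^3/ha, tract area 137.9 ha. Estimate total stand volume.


Formula: Total Volume = Mean Volume per ha * Total Area
Total Volume = 379.9 m^3/ha * 137.9 ha
Total Volume = 52388 m^3

52388


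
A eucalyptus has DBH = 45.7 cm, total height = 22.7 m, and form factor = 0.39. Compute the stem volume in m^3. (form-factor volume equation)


Formula: V = pi * (DBH/200)^2 * H * ff
Radius = DBH/200 = 45.7/200 = 0.2285 m
Radius^2 = 0.2285^2 = 0.05221225 m^2
V = pi * 0.05221225 * 22.7 * 0.39
V = 1.452 m^3

1.452


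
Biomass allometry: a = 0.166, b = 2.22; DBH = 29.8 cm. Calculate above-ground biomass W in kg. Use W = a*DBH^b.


Formula: W = a * DBH^b  (allometric power law)
DBH^b = 29.8^2.22 = 1873.9591
W = 0.166 * 1873.9591 = 311.1 kg

311.1


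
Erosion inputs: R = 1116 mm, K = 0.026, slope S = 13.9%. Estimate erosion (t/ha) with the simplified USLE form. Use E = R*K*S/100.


Formula: E = R * K * S / 100  (simplified USLE)
R * K = 1116 * 0.026 = 29.016
E = 29.016 * 13.9 / 100 = 4.03 t/ha

4.03


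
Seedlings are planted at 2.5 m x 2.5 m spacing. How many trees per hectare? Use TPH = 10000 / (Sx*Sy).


Formula: TPH = 10000 m^2/ha / (spacing_x * spacing_y)
Area per tree = 2.5 m * 2.5 m = 6.25 m^2
TPH = 10000 / 6.25 = 1600 trees/ha

1600


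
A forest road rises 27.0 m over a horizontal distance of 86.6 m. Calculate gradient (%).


Formula: Gradient = rise / run * 100
Gradient = 27.0 / 86.6 * 100 = 31.2%

31.2


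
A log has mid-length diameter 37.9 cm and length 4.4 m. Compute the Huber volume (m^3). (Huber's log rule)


Huber: V = Am * L,  Am = pi*(Dm/200)^2
Am = pi*(37.9/200)^2 = 0.112815 m^2
V = 0.112815*4.4 = 0.4964 m^3

0.4964


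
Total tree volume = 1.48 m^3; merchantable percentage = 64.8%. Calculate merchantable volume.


Formula: MV = V_total * (merchantable_pct / 100)
Merchantable fraction = 64.8% / 100 = 0.648
MV = 1.48 m^3 * 0.648 = 0.959 m^3

0.959


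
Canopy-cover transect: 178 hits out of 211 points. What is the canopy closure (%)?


Formula: Canopy closure = covered points / total points * 100
Closure = 178 / 211 * 100
Closure = 0.8436 * 100 = 84.4%

84.4


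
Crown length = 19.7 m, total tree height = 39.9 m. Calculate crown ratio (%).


Formula: Crown Ratio = (Crown Length / Total Height) * 100
CR = (19.7 m / 39.9 m) * 100
CR = 0.4937 * 100 = 49.4%

49.4


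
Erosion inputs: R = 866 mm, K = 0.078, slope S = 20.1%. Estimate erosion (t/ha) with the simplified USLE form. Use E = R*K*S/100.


Formula: E = R * K * S / 100  (simplified USLE)
R * K = 866 * 0.078 = 67.548
E = 67.548 * 20.1 / 100 = 13.58 t/ha

13.58


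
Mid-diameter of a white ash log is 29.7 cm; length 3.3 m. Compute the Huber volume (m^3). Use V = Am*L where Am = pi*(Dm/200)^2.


Huber: V = Am * L,  Am = pi*(Dm/200)^2
Am = pi*(29.7/200)^2 = 0.069279 m^2
V = 0.069279*3.3 = 0.2286 m^3

0.2286


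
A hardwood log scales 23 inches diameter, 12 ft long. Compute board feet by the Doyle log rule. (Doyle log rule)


Doyle: BF = (D - 4)^2 * L / 16
Adjusted diameter = 23 - 4 = 19 in
(D-4)^2 = 19^2 = 361
BF = 361 * 12 / 16 = 271 BF

271


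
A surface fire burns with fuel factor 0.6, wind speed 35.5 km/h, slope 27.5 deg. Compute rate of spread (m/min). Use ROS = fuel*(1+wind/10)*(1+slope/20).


Formula: ROS = fuel * (1 + wind/10) * (1 + slope/20)
Wind factor = 1 + 35.5/10 = 4.55
Slope factor = 1 + 27.5/20 = 2.375
ROS = 0.6 * 4.55 * 2.375 = 6.48 m/min

6.48


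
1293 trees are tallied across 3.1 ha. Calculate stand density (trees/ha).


Formula: Stand Density = N_trees / Area_ha
Density = 1293 trees / 3.1 ha
Density = 417 trees/ha

417


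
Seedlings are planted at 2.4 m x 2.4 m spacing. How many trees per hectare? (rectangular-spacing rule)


Formula: TPH = 10000 m^2/ha / (spacing_x * spacing_y)
Area per tree = 2.4 m * 2.4 m = 5.76 m^2
TPH = 10000 / 5.76 = 1736 trees/ha

1736


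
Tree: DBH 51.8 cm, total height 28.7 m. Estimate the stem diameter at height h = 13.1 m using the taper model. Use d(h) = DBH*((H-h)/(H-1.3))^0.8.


Taper: d(h) = DBH * ((H - h) / (H - 1.3))^0.8
Numerator = H - h = 28.7 - 13.1 = 15.6 m
Denominator = H - 1.3 = 28.7 - 1.3 = 27.4 m
Ratio = 15.6 / 27.4 = 0.56934
d = 51.8 * 0.56934^0.8 = 33.0 cm

33.0


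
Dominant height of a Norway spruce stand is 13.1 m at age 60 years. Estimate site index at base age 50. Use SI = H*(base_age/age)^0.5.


Formula: SI = H_dom * (base_age / age)^0.5
Age ratio = 50 / 60 = 0.83333
sqrt(age_ratio) = 0.91287
SI = 13.1 * 0.91287 = 12.0 m

12.0


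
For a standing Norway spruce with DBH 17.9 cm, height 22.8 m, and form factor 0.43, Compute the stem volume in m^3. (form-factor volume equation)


Formula: V = pi * (DBH/200)^2 * H * ff
Radius = DBH/200 = 17.9/200 = 0.0895 m
Radius^2 = 0.0895^2 = 0.00801025 m^2
V = pi * 0.00801025 * 22.8 * 0.43
V = 0.247 m^3

0.247


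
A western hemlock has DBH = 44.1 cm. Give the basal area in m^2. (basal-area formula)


Formula: BA = pi * (DBH/2)^2 / 10000  (cm^2 to m^2)
Radius = DBH/2 = 44.1/2 = 22.05 cm
BA = pi * 22.05^2 / 10000
   = 1527.4502 cm^2 / 10000
   = 0.1527 m^2

0.1527


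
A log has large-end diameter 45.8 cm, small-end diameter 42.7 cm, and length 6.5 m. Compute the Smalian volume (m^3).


Smalian: V = (A1 + A2)/2 * L,  A = pi*(D/200)^2
A1 = pi*(45.8/200)^2 = 0.164748 m^2
A2 = pi*(42.7/200)^2 = 0.143201 m^2
V = (0.164748+0.143201)/2*6.5 = 1.0008 m^3

1.0008


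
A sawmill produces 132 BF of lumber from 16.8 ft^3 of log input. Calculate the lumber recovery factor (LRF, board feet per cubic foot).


Formula: LRF = Lumber Output (BF) / Log Input (ft^3)
LRF = 132 BF / 16.8 ft^3
LRF = 7.86 BF/ft^3

7.86


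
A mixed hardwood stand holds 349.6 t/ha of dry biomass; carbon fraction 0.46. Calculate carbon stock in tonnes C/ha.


Formula: Carbon Stock = Biomass * Carbon Fraction
C = 349.6 t/ha * 0.46
C = 160.8 t C/ha

160.8


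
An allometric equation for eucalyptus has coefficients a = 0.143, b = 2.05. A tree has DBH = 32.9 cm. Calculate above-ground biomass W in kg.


Formula: W = a * DBH^b  (allometric power law)
DBH^b = 32.9^2.05 = 1288.9961
W = 0.143 * 1288.9961 = 184.3 kg

184.3


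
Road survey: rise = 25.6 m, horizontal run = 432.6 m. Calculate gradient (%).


Formula: Gradient = rise / run * 100
Gradient = 25.6 / 432.6 * 100 = 5.9%

5.9


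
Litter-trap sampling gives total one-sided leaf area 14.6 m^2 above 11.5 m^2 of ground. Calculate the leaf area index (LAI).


Formula: LAI = total leaf area / ground area  (dimensionless)
LAI = 14.6 m^2 / 11.5 m^2
LAI = 1.27

1.27


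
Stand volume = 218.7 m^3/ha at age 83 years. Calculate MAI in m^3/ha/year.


Formula: MAI = Total Volume / Stand Age
MAI = 218.7 m^3/ha / 83 years
MAI = 2.63 m^3/ha/year

2.63


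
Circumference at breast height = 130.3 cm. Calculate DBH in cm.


Formula: DBH = C / pi
DBH = 130.3 / pi
pi = 3.14159...
DBH = 41.5 cm

41.5


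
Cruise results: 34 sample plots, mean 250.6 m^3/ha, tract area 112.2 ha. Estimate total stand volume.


Formula: Total Volume = Mean Volume per ha * Total Area
Total Volume = 250.6 m^3/ha * 112.2 ha
Total Volume = 28117 m^3

28117


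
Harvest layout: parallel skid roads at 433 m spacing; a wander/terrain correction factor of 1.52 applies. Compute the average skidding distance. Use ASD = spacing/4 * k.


Formula: ASD = (spacing / 4) * correction
Uncorrected distance = spacing / 4 = 433 / 4 = 108.25 m
ASD = 108.25 * 1.52 = 165 m

165


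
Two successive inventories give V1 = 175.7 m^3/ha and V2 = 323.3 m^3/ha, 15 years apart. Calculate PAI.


Formula: PAI = (V_T2 - V_T1) / (T2 - T1)
Volume increment = 323.3 - 175.7 = 147.6 m^3/ha
PAI = 147.6 / 15 = 9.84 m^3/ha/year

9.84


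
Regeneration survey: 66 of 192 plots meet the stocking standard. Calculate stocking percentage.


Formula: Stocking % = stocked plots / total plots * 100
Stocking = 66 / 192 * 100
Stocking = 0.3438 * 100 = 34.4%

34.4


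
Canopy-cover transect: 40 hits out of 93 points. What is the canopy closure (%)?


Formula: Canopy closure = covered points / total points * 100
Closure = 40 / 93 * 100
Closure = 0.4301 * 100 = 43.0%

43.0


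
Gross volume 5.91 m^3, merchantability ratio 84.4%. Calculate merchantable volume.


Formula: MV = V_total * (merchantable_pct / 100)
Merchantable fraction = 84.4% / 100 = 0.844
MV = 5.91 m^3 * 0.844 = 4.988 m^3

4.988


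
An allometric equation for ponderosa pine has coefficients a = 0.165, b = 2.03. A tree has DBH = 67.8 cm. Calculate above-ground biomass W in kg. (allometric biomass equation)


Formula: W = a * DBH^b  (allometric power law)
DBH^b = 67.8^2.03 = 5216.705
W = 0.165 * 5216.705 = 860.8 kg

860.8


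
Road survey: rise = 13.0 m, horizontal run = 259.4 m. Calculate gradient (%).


Formula: Gradient = rise / run * 100
Gradient = 13.0 / 259.4 * 100 = 5.0%

5.0


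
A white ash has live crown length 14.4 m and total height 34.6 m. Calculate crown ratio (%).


Formula: Crown Ratio = (Crown Length / Total Height) * 100
CR = (14.4 m / 34.6 m) * 100
CR = 0.4162 * 100 = 41.6%

41.6


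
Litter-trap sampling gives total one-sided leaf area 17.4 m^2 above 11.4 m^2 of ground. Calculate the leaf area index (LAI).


Formula: LAI = total leaf area / ground area  (dimensionless)
LAI = 17.4 m^2 / 11.4 m^2
LAI = 1.53

1.53


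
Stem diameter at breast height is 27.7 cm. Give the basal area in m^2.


Formula: BA = pi * (DBH/2)^2 / 10000  (cm^2 to m^2)
Radius = DBH/2 = 27.7/2 = 13.85 cm
BA = pi * 13.85^2 / 10000
   = 602.6282 cm^2 / 10000
   = 0.0603 m^2

0.0603


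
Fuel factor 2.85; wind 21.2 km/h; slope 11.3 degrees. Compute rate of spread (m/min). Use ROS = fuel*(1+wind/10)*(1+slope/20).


Formula: ROS = fuel * (1 + wind/10) * (1 + slope/20)
Wind factor = 1 + 21.2/10 = 3.12
Slope factor = 1 + 11.3/20 = 1.565
ROS = 2.85 * 3.12 * 1.565 = 13.92 m/min

13.92


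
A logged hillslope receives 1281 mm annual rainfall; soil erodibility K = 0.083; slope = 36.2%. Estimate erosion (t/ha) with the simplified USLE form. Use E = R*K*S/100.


Formula: E = R * K * S / 100  (simplified USLE)
R * K = 1281 * 0.083 = 106.323
E = 106.323 * 36.2 / 100 = 38.49 t/ha

38.49


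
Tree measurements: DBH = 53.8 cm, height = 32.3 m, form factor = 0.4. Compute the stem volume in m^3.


Formula: V = pi * (DBH/200)^2 * H * ff
Radius = DBH/200 = 53.8/200 = 0.269 m
Radius^2 = 0.269^2 = 0.072361 m^2
V = pi * 0.072361 * 32.3 * 0.4
V = 2.937 m^3

2.937


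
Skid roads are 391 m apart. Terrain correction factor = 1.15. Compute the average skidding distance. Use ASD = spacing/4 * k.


Formula: ASD = (spacing / 4) * correction
Uncorrected distance = spacing / 4 = 391 / 4 = 97.75 m
ASD = 97.75 * 1.15 = 112 m

112


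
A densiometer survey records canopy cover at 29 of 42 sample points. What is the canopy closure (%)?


Formula: Canopy closure = covered points / total points * 100
Closure = 29 / 42 * 100
Closure = 0.6905 * 100 = 69.0%

69.0


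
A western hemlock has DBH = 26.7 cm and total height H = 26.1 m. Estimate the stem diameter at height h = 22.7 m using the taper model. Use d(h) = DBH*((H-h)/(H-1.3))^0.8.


Taper: d(h) = DBH * ((H - h) / (H - 1.3))^0.8
Numerator = H - h = 26.1 - 22.7 = 3.4 m
Denominator = H - 1.3 = 26.1 - 1.3 = 24.8 m
Ratio = 3.4 / 24.8 = 0.1371
d = 26.7 * 0.1371^0.8 = 5.4 cm

5.4


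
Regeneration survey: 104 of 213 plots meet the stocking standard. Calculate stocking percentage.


Formula: Stocking % = stocked plots / total plots * 100
Stocking = 104 / 213 * 100
Stocking = 0.4883 * 100 = 48.8%

48.8


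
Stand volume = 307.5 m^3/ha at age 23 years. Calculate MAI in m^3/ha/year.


Formula: MAI = Total Volume / Stand Age
MAI = 307.5 m^3/ha / 23 years
MAI = 13.37 m^3/ha/year

13.37


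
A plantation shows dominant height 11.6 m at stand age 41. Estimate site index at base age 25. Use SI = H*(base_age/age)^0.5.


Formula: SI = H_dom * (base_age / age)^0.5
Age ratio = 25 / 41 = 0.60976
sqrt(age_ratio) = 0.78087
SI = 11.6 * 0.78087 = 9.1 m

9.1


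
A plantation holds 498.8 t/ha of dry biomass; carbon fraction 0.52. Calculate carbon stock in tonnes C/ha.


Formula: Carbon Stock = Biomass * Carbon Fraction
C = 498.8 t/ha * 0.52
C = 259.4 t C/ha

259.4


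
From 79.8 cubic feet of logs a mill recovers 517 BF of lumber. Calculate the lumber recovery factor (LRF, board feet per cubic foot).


Formula: LRF = Lumber Output (BF) / Log Input (ft^3)
LRF = 517 BF / 79.8 ft^3
LRF = 6.48 BF/ft^3

6.48


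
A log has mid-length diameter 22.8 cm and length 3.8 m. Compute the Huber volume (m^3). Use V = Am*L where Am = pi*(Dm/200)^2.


Huber: V = Am * L,  Am = pi*(Dm/200)^2
Am = pi*(22.8/200)^2 = 0.040828 m^2
V = 0.040828*3.8 = 0.1551 m^3

0.1551


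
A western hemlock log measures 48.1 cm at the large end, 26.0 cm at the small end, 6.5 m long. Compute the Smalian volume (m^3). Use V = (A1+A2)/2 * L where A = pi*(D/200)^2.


Smalian: V = (A1 + A2)/2 * L,  A = pi*(D/200)^2
A1 = pi*(48.1/200)^2 = 0.181711 m^2
A2 = pi*(26.0/200)^2 = 0.053093 m^2
V = (0.181711+0.053093)/2*6.5 = 0.7631 m^3

0.7631


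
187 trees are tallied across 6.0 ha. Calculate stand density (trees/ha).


Formula: Stand Density = N_trees / Area_ha
Density = 187 trees / 6.0 ha
Density = 31 trees/ha

31


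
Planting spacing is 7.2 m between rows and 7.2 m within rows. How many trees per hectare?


Formula: TPH = 10000 m^2/ha / (spacing_x * spacing_y)
Area per tree = 7.2 m * 7.2 m = 51.84 m^2
TPH = 10000 / 51.84 = 193 trees/ha

193


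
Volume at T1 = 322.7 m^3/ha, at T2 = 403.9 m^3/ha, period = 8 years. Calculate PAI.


Formula: PAI = (V_T2 - V_T1) / (T2 - T1)
Volume increment = 403.9 - 322.7 = 81.2 m^3/ha
PAI = 81.2 / 8 = 10.15 m^3/ha/year

10.15


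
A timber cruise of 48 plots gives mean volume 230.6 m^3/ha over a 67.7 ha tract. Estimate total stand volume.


Formula: Total Volume = Mean Volume per ha * Total Area
Total Volume = 230.6 m^3/ha * 67.7 ha
Total Volume = 15612 m^3

15612


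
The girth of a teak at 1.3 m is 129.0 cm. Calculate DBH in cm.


Formula: DBH = C / pi
DBH = 129.0 / pi
pi = 3.14159...
DBH = 41.1 cm

41.1


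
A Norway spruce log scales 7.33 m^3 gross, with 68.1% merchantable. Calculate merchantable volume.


Formula: MV = V_total * (merchantable_pct / 100)
Merchantable fraction = 68.1% / 100 = 0.681
MV = 7.33 m^3 * 0.681 = 4.992 m^3

4.992


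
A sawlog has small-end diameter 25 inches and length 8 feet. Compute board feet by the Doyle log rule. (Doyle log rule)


Doyle: BF = (D - 4)^2 * L / 16
Adjusted diameter = 25 - 4 = 21 in
(D-4)^2 = 21^2 = 441
BF = 441 * 8 / 16 = 221 BF

221


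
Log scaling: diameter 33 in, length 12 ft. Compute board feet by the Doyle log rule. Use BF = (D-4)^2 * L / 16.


Doyle: BF = (D - 4)^2 * L / 16
Adjusted diameter = 33 - 4 = 29 in
(D-4)^2 = 29^2 = 841
BF = 841 * 12 / 16 = 631 BF

631


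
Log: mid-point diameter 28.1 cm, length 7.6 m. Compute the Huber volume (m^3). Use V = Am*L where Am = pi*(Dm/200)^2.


Huber: V = Am * L,  Am = pi*(Dm/200)^2
Am = pi*(28.1/200)^2 = 0.062016 m^2
V = 0.062016*7.6 = 0.4713 m^3

0.4713


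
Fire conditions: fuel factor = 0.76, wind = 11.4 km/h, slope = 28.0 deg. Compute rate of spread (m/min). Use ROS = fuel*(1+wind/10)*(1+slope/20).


Formula: ROS = fuel * (1 + wind/10) * (1 + slope/20)
Wind factor = 1 + 11.4/10 = 2.14
Slope factor = 1 + 28.0/20 = 2.4
ROS = 0.76 * 2.14 * 2.4 = 3.9 m/min

3.9


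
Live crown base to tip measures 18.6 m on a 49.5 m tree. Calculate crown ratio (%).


Formula: Crown Ratio = (Crown Length / Total Height) * 100
CR = (18.6 m / 49.5 m) * 100
CR = 0.3758 * 100 = 37.6%

37.6


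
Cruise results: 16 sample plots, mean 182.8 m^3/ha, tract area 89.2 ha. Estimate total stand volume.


Formula: Total Volume = Mean Volume per ha * Total Area
Total Volume = 182.8 m^3/ha * 89.2 ha
Total Volume = 16306 m^3

16306


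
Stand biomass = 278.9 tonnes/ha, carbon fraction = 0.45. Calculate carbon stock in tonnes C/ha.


Formula: Carbon Stock = Biomass * Carbon Fraction
C = 278.9 t/ha * 0.45
C = 125.5 t C/ha

125.5


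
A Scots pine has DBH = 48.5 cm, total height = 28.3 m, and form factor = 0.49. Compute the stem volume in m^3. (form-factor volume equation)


Formula: V = pi * (DBH/200)^2 * H * ff
Radius = DBH/200 = 48.5/200 = 0.2425 m
Radius^2 = 0.2425^2 = 0.05880625 m^2
V = pi * 0.05880625 * 28.3 * 0.49
V = 2.562 m^3

2.562


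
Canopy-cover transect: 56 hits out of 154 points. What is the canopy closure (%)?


Formula: Canopy closure = covered points / total points * 100
Closure = 56 / 154 * 100
Closure = 0.3636 * 100 = 36.4%

36.4


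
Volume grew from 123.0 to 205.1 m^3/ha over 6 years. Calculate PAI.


Formula: PAI = (V_T2 - V_T1) / (T2 - T1)
Volume increment = 205.1 - 123.0 = 82.1 m^3/ha
PAI = 82.1 / 6 = 13.68 m^3/ha/year

13.68


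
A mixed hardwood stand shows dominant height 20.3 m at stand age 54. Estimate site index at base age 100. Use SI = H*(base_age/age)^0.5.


Formula: SI = H_dom * (base_age / age)^0.5
Age ratio = 100 / 54 = 1.85185
sqrt(age_ratio) = 1.36083
SI = 20.3 * 1.36083 = 27.6 m

27.6


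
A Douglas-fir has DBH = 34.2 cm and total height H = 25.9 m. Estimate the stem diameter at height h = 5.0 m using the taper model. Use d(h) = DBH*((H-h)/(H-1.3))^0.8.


Taper: d(h) = DBH * ((H - h) / (H - 1.3))^0.8
Numerator = H - h = 25.9 - 5.0 = 20.9 m
Denominator = H - 1.3 = 25.9 - 1.3 = 24.6 m
Ratio = 20.9 / 24.6 = 0.84959
d = 34.2 * 0.84959^0.8 = 30.0 cm

30.0


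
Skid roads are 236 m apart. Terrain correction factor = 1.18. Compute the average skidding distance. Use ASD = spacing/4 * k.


Formula: ASD = (spacing / 4) * correction
Uncorrected distance = spacing / 4 = 236 / 4 = 59 m
ASD = 59 * 1.18 = 70 m

70


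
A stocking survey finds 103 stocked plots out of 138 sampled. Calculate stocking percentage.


Formula: Stocking % = stocked plots / total plots * 100
Stocking = 103 / 138 * 100
Stocking = 0.7464 * 100 = 74.6%

74.6


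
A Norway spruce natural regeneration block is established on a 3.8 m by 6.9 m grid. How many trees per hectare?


Formula: TPH = 10000 m^2/ha / (spacing_x * spacing_y)
Area per tree = 3.8 m * 6.9 m = 26.22 m^2
TPH = 10000 / 26.22 = 381 trees/ha

381


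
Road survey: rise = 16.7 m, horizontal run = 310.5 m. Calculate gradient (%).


Formula: Gradient = rise / run * 100
Gradient = 16.7 / 310.5 * 100 = 5.4%

5.4


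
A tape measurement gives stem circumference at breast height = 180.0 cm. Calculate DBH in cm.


Formula: DBH = C / pi
DBH = 180.0 / pi
pi = 3.14159...
DBH = 57.3 cm

57.3


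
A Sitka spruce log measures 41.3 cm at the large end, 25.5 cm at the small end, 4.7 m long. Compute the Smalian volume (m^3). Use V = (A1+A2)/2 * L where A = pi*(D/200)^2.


Smalian: V = (A1 + A2)/2 * L,  A = pi*(D/200)^2
A1 = pi*(41.3/200)^2 = 0.133965 m^2
A2 = pi*(25.5/200)^2 = 0.051071 m^2
V = (0.133965+0.051071)/2*4.7 = 0.4348 m^3

0.4348


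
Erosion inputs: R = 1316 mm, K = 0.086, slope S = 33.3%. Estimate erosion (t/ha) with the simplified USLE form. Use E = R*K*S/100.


Formula: E = R * K * S / 100  (simplified USLE)
R * K = 1316 * 0.086 = 113.176
E = 113.176 * 33.3 / 100 = 37.69 t/ha

37.69


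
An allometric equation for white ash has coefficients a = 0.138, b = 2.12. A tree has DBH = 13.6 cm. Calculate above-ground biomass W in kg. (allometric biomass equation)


Formula: W = a * DBH^b  (allometric power law)
DBH^b = 13.6^2.12 = 252.9895
W = 0.138 * 252.9895 = 34.9 kg

34.9


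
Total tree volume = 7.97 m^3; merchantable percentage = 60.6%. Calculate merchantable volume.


Formula: MV = V_total * (merchantable_pct / 100)
Merchantable fraction = 60.6% / 100 = 0.606
MV = 7.97 m^3 * 0.606 = 4.83 m^3

4.83


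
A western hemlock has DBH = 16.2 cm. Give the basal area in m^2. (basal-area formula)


Formula: BA = pi * (DBH/2)^2 / 10000  (cm^2 to m^2)
Radius = DBH/2 = 16.2/2 = 8.1 cm
BA = pi * 8.1^2 / 10000
   = 206.1199 cm^2 / 10000
   = 0.0206 m^2

0.0206


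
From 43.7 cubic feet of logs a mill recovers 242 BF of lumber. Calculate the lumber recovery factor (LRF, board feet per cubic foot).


Formula: LRF = Lumber Output (BF) / Log Input (ft^3)
LRF = 242 BF / 43.7 ft^3
LRF = 5.54 BF/ft^3

5.54


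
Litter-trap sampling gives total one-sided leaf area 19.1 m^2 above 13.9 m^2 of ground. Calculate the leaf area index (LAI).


Formula: LAI = total leaf area / ground area  (dimensionless)
LAI = 19.1 m^2 / 13.9 m^2
LAI = 1.37

1.37


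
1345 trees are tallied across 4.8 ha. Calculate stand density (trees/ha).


Formula: Stand Density = N_trees / Area_ha
Density = 1345 trees / 4.8 ha
Density = 280 trees/ha

280


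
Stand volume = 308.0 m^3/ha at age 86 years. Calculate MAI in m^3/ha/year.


Formula: MAI = Total Volume / Stand Age
MAI = 308.0 m^3/ha / 86 years
MAI = 3.58 m^3/ha/year

3.58


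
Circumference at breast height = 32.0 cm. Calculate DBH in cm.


Formula: DBH = C / pi
DBH = 32.0 / pi
pi = 3.14159...
DBH = 10.2 cm

10.2


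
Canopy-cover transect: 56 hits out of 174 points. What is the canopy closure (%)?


Formula: Canopy closure = covered points / total points * 100
Closure = 56 / 174 * 100
Closure = 0.3218 * 100 = 32.2%

32.2


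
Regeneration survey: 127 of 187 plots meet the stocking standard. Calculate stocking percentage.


Formula: Stocking % = stocked plots / total plots * 100
Stocking = 127 / 187 * 100
Stocking = 0.6791 * 100 = 67.9%

67.9


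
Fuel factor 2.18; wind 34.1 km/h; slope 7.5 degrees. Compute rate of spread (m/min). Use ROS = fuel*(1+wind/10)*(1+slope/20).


Formula: ROS = fuel * (1 + wind/10) * (1 + slope/20)
Wind factor = 1 + 34.1/10 = 4.41
Slope factor = 1 + 7.5/20 = 1.375
ROS = 2.18 * 4.41 * 1.375 = 13.22 m/min

13.22


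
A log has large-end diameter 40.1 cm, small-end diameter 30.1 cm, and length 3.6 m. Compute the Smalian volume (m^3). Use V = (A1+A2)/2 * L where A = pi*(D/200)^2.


Smalian: V = (A1 + A2)/2 * L,  A = pi*(D/200)^2
A1 = pi*(40.1/200)^2 = 0.126293 m^2
A2 = pi*(30.1/200)^2 = 0.071158 m^2
V = (0.126293+0.071158)/2*3.6 = 0.3554 m^3

0.3554


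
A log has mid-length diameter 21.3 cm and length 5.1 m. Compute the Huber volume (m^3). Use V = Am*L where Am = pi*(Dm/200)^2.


Huber: V = Am * L,  Am = pi*(Dm/200)^2
Am = pi*(21.3/200)^2 = 0.035633 m^2
V = 0.035633*5.1 = 0.1817 m^3

0.1817


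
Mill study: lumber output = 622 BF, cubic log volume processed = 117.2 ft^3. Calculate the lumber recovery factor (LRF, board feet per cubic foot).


Formula: LRF = Lumber Output (BF) / Log Input (ft^3)
LRF = 622 BF / 117.2 ft^3
LRF = 5.31 BF/ft^3

5.31


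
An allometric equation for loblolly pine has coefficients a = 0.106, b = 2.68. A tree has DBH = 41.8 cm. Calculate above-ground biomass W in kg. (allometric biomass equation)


Formula: W = a * DBH^b  (allometric power law)
DBH^b = 41.8^2.68 = 22118.3352
W = 0.106 * 22118.3352 = 2344.5 kg

2344.5


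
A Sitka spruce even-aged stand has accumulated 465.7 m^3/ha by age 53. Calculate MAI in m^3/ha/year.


Formula: MAI = Total Volume / Stand Age
MAI = 465.7 m^3/ha / 53 years
MAI = 8.79 m^3/ha/year

8.79


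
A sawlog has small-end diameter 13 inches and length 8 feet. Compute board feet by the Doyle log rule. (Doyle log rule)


Doyle: BF = (D - 4)^2 * L / 16
Adjusted diameter = 13 - 4 = 9 in
(D-4)^2 = 9^2 = 81
BF = 81 * 8 / 16 = 41 BF

41


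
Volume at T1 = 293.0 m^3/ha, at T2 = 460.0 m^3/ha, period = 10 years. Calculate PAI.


Formula: PAI = (V_T2 - V_T1) / (T2 - T1)
Volume increment = 460.0 - 293.0 = 167.0 m^3/ha
PAI = 167.0 / 10 = 16.7 m^3/ha/year

16.7


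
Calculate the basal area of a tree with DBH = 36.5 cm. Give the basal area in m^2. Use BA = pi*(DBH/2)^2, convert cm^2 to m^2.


Formula: BA = pi * (DBH/2)^2 / 10000  (cm^2 to m^2)
Radius = DBH/2 = 36.5/2 = 18.25 cm
BA = pi * 18.25^2 / 10000
   = 1046.3467 cm^2 / 10000
   = 0.1046 m^2

0.1046


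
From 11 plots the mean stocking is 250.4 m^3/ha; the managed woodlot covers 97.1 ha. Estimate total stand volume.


Formula: Total Volume = Mean Volume per ha * Total Area
Total Volume = 250.4 m^3/ha * 97.1 ha
Total Volume = 24314 m^3

24314


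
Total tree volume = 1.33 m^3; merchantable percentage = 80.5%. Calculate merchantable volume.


Formula: MV = V_total * (merchantable_pct / 100)
Merchantable fraction = 80.5% / 100 = 0.805
MV = 1.33 m^3 * 0.805 = 1.071 m^3

1.071


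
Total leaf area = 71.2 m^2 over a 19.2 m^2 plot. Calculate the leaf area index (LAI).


Formula: LAI = total leaf area / ground area  (dimensionless)
LAI = 71.2 m^2 / 19.2 m^2
LAI = 3.71

3.71


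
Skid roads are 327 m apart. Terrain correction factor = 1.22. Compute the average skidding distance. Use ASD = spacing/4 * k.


Formula: ASD = (spacing / 4) * correction
Uncorrected distance = spacing / 4 = 327 / 4 = 81.75 m
ASD = 81.75 * 1.22 = 100 m

100


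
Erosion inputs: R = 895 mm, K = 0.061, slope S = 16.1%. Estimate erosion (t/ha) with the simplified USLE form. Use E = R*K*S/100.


Formula: E = R * K * S / 100  (simplified USLE)
R * K = 895 * 0.061 = 54.595
E = 54.595 * 16.1 / 100 = 8.79 t/ha

8.79


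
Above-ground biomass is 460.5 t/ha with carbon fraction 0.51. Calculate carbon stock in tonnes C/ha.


Formula: Carbon Stock = Biomass * Carbon Fraction
C = 460.5 t/ha * 0.51
C = 234.9 t C/ha

234.9


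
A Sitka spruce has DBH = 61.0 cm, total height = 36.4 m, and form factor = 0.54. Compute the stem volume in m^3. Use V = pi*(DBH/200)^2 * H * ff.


Formula: V = pi * (DBH/200)^2 * H * ff
Radius = DBH/200 = 61.0/200 = 0.305 m
Radius^2 = 0.305^2 = 0.093025 m^2
V = pi * 0.093025 * 36.4 * 0.54
V = 5.744 m^3

5.744


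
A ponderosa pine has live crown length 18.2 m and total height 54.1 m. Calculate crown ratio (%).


Formula: Crown Ratio = (Crown Length / Total Height) * 100
CR = (18.2 m / 54.1 m) * 100
CR = 0.3364 * 100 = 33.6%

33.6


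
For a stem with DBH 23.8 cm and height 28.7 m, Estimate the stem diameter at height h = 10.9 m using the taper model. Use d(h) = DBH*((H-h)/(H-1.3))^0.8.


Taper: d(h) = DBH * ((H - h) / (H - 1.3))^0.8
Numerator = H - h = 28.7 - 10.9 = 17.8 m
Denominator = H - 1.3 = 28.7 - 1.3 = 27.4 m
Ratio = 17.8 / 27.4 = 0.64964
d = 23.8 * 0.64964^0.8 = 16.9 cm

16.9


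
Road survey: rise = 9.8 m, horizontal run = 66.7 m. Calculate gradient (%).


Formula: Gradient = rise / run * 100
Gradient = 9.8 / 66.7 * 100 = 14.7%

14.7


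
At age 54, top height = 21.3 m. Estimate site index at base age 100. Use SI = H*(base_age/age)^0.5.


Formula: SI = H_dom * (base_age / age)^0.5
Age ratio = 100 / 54 = 1.85185
sqrt(age_ratio) = 1.36083
SI = 21.3 * 1.36083 = 29.0 m

29.0


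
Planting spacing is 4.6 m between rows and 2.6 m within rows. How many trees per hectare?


Formula: TPH = 10000 m^2/ha / (spacing_x * spacing_y)
Area per tree = 4.6 m * 2.6 m = 11.96 m^2
TPH = 10000 / 11.96 = 836 trees/ha

836


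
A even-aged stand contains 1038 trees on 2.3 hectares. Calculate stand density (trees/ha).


Formula: Stand Density = N_trees / Area_ha
Density = 1038 trees / 2.3 ha
Density = 451 trees/ha

451


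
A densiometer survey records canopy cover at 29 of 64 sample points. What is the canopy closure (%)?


Formula: Canopy closure = covered points / total points * 100
Closure = 29 / 64 * 100
Closure = 0.4531 * 100 = 45.3%

45.3


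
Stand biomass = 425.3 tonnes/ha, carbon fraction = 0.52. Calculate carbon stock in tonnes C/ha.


Formula: Carbon Stock = Biomass * Carbon Fraction
C = 425.3 t/ha * 0.52
C = 221.2 t C/ha

221.2


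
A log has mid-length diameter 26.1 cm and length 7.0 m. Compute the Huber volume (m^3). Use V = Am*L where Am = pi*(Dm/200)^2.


Huber: V = Am * L,  Am = pi*(Dm/200)^2
Am = pi*(26.1/200)^2 = 0.053502 m^2
V = 0.053502*7.0 = 0.3745 m^3

0.3745


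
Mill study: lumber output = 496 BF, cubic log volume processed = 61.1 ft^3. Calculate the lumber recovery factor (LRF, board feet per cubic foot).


Formula: LRF = Lumber Output (BF) / Log Input (ft^3)
LRF = 496 BF / 61.1 ft^3
LRF = 8.12 BF/ft^3

8.12


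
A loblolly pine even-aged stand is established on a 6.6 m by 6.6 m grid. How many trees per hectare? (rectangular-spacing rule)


Formula: TPH = 10000 m^2/ha / (spacing_x * spacing_y)
Area per tree = 6.6 m * 6.6 m = 43.56 m^2
TPH = 10000 / 43.56 = 230 trees/ha

230


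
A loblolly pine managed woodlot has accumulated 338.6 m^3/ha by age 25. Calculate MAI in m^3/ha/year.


Formula: MAI = Total Volume / Stand Age
MAI = 338.6 m^3/ha / 25 years
MAI = 13.54 m^3/ha/year

13.54


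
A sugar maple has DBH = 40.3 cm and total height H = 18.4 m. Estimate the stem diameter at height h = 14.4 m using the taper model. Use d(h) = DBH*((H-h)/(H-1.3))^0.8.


Taper: d(h) = DBH * ((H - h) / (H - 1.3))^0.8
Numerator = H - h = 18.4 - 14.4 = 4.0 m
Denominator = H - 1.3 = 18.4 - 1.3 = 17.1 m
Ratio = 4.0 / 17.1 = 0.23392
d = 40.3 * 0.23392^0.8 = 12.6 cm

12.6


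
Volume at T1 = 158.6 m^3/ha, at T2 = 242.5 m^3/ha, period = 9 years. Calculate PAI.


Formula: PAI = (V_T2 - V_T1) / (T2 - T1)
Volume increment = 242.5 - 158.6 = 83.9 m^3/ha
PAI = 83.9 / 9 = 9.32 m^3/ha/year

9.32


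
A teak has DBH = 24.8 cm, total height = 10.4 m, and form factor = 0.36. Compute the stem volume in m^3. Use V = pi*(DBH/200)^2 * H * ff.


Formula: V = pi * (DBH/200)^2 * H * ff
Radius = DBH/200 = 24.8/200 = 0.124 m
Radius^2 = 0.124^2 = 0.015376 m^2
V = pi * 0.015376 * 10.4 * 0.36
V = 0.181 m^3

0.181


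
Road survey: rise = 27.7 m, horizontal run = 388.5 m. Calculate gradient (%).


Formula: Gradient = rise / run * 100
Gradient = 27.7 / 388.5 * 100 = 7.1%

7.1


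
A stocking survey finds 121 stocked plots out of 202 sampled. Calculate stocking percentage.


Formula: Stocking % = stocked plots / total plots * 100
Stocking = 121 / 202 * 100
Stocking = 0.599 * 100 = 59.9%

59.9


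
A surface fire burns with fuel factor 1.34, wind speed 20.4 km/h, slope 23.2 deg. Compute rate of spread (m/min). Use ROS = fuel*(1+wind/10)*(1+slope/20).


Formula: ROS = fuel * (1 + wind/10) * (1 + slope/20)
Wind factor = 1 + 20.4/10 = 3.04
Slope factor = 1 + 23.2/20 = 2.16
ROS = 1.34 * 3.04 * 2.16 = 8.8 m/min

8.8


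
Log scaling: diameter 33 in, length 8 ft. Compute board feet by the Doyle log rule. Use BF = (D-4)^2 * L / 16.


Doyle: BF = (D - 4)^2 * L / 16
Adjusted diameter = 33 - 4 = 29 in
(D-4)^2 = 29^2 = 841
BF = 841 * 8 / 16 = 421 BF

421


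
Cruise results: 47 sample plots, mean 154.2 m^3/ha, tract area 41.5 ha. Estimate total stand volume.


Formula: Total Volume = Mean Volume per ha * Total Area
Total Volume = 154.2 m^3/ha * 41.5 ha
Total Volume = 6399 m^3

6399


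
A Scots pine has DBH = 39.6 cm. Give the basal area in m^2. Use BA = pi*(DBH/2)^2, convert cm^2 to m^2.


Formula: BA = pi * (DBH/2)^2 / 10000  (cm^2 to m^2)
Radius = DBH/2 = 39.6/2 = 19.8 cm
BA = pi * 19.8^2 / 10000
   = 1231.63 cm^2 / 10000
   = 0.1232 m^2

0.1232
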